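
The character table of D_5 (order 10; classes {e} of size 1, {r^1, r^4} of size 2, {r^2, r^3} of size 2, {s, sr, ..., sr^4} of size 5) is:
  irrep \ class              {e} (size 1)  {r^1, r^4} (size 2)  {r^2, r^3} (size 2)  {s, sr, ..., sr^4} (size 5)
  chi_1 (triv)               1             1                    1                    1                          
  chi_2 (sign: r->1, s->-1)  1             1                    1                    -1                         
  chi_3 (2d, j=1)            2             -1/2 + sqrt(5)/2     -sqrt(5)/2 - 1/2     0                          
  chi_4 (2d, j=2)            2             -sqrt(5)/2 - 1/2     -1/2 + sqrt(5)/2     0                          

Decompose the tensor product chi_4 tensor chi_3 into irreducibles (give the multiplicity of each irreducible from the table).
chi_4 tensor chi_3 = chi_3 + chi_4 (all other irreducibles have multiplicity 0).

Reasoning: The character of a tensor product is the pointwise product (chi_4 * chi_3)(C) = chi_4(C) * chi_3(C):
  {e}: (2)*(2), {r^1, r^4}: (-sqrt(5)/2 - 1/2)*(-1/2 + sqrt(5)/2), {r^2, r^3}: (-1/2 + sqrt(5)/2)*(-sqrt(5)/2 - 1/2), {s, sr, ..., sr^4}: (0)*(0)
so (chi_4 * chi_3) takes values
  {e} -> 4, {r^1, r^4} -> -1, {r^2, r^3} -> -1, {s, sr, ..., sr^4} -> 0.
Now take the inner product of this character with each irreducible chi from the table, <chi_4*chi_3, chi> = (1/10) sum_C |C| (chi_4*chi_3)(C) conj(chi(C)):
  <chi_4*chi_3, chi_1> = (1/10)[1*(4)*conj(1) + 2*(-1)*conj(1) + 2*(-1)*conj(1) + 5*(0)*conj(1)]
      = (1/10)[(4) + (-2) + (-2) + (0)] = 0/10 = 0
  <chi_4*chi_3, chi_2> = (1/10)[1*(4)*conj(1) + 2*(-1)*conj(1) + 2*(-1)*conj(1) + 5*(0)*conj(-1)]
      = (1/10)[(4) + (-2) + (-2) + (0)] = 0/10 = 0
  <chi_4*chi_3, chi_3> = (1/10)[1*(4)*conj(2) + 2*(-1)*conj(-1/2 + sqrt(5)/2) + 2*(-1)*conj(-sqrt(5)/2 - 1/2) + 5*(0)*conj(0)]
      = (1/10)[(8) + (1 - sqrt(5)) + (1 + sqrt(5)) + (0)] = 10/10 = 1
  <chi_4*chi_3, chi_4> = (1/10)[1*(4)*conj(2) + 2*(-1)*conj(-sqrt(5)/2 - 1/2) + 2*(-1)*conj(-1/2 + sqrt(5)/2) + 5*(0)*conj(0)]
      = (1/10)[(8) + (1 + sqrt(5)) + (1 - sqrt(5)) + (0)] = 10/10 = 1
Hence the multiplicities are chi_3: 1, chi_4: 1. Dimension check: dim(chi_4)*dim(chi_3) = 2*2 = 4 and sum (mult * dim) = 1*2 + 1*2 = 4.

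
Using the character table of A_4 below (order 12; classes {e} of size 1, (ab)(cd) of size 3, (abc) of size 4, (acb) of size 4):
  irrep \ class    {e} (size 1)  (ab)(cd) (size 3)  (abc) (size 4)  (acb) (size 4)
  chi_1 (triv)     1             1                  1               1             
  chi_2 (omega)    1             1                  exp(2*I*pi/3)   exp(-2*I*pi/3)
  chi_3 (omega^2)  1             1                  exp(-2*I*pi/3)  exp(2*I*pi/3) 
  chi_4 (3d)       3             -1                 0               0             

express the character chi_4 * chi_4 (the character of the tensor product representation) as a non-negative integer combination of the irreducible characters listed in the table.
chi_4 tensor chi_4 = chi_1 + chi_2 + chi_3 + 2*chi_4 (all other irreducibles have multiplicity 0).

Argument: The character of a tensor product is the pointwise product (chi_4 * chi_4)(C) = chi_4(C) * chi_4(C):
  {e}: (3)*(3), (ab)(cd): (-1)*(-1), (abc): (0)*(0), (acb): (0)*(0)
so (chi_4 * chi_4) takes values
  {e} -> 9, (ab)(cd) -> 1, (abc) -> 0, (acb) -> 0.
Now take the inner product of this character with each irreducible chi from the table, <chi_4*chi_4, chi> = (1/12) sum_C |C| (chi_4*chi_4)(C) conj(chi(C)):
  <chi_4*chi_4, chi_1> = (1/12)[1*(9)*conj(1) + 3*(1)*conj(1) + 4*(0)*conj(1) + 4*(0)*conj(1)]
      = (1/12)[(9) + (3) + (0) + (0)] = 12/12 = 1
  <chi_4*chi_4, chi_2> = (1/12)[1*(9)*conj(1) + 3*(1)*conj(1) + 4*(0)*conj(exp(2*I*pi/3)) + 4*(0)*conj(exp(-2*I*pi/3))]
      = (1/12)[(9) + (3) + (0) + (0)] = 12/12 = 1
  <chi_4*chi_4, chi_3> = (1/12)[1*(9)*conj(1) + 3*(1)*conj(1) + 4*(0)*conj(exp(-2*I*pi/3)) + 4*(0)*conj(exp(2*I*pi/3))]
      = (1/12)[(9) + (3) + (0) + (0)] = 12/12 = 1
  <chi_4*chi_4, chi_4> = (1/12)[1*(9)*conj(3) + 3*(1)*conj(-1) + 4*(0)*conj(0) + 4*(0)*conj(0)]
      = (1/12)[(27) + (-3) + (0) + (0)] = 24/12 = 2
(Exp terms are combined using exp(i*s)*conj(exp(i*t)) = exp(i*(s-t)), and sums of them are collapsed using the identity that for every m > 1 the m distinct m-th roots of unity sum to 0, e.g. 1 + exp(2*I*pi/3) + exp(-2*I*pi/3) = 0.)
Hence the multiplicities are chi_1: 1, chi_2: 1, chi_3: 1, chi_4: 2. Dimension check: dim(chi_4)*dim(chi_4) = 3*3 = 9 and sum (mult * dim) = 1*1 + 1*1 + 1*1 + 2*3 = 9.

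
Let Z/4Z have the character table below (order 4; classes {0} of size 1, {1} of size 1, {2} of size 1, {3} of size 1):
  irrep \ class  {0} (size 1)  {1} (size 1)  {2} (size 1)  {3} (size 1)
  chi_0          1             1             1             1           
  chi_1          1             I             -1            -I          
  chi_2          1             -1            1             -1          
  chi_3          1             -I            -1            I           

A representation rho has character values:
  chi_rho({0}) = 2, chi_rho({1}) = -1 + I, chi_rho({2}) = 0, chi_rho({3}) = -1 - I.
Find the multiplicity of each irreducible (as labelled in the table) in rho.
Multiplicities: chi_0: 0, chi_1: 1, chi_2: 1, chi_3: 0.

Explanation: Use <chi_rho, chi> = (1/|G|) sum_C |C| * chi_rho(C) * conj(chi(C)) with |G| = 4 for each irreducible chi in the table:
  <chi_rho, chi_0> = (1/4)[1*(2)*conj(1) + 1*(-1 + I)*conj(1) + 1*(0)*conj(1) + 1*(-1 - I)*conj(1)]
      = (1/4)[(2) + (-1 + I) + (0) + (-1 - I)] = 0/4 = 0
  <chi_rho, chi_1> = (1/4)[1*(2)*conj(1) + 1*(-1 + I)*conj(I) + 1*(0)*conj(-1) + 1*(-1 - I)*conj(-I)]
      = (1/4)[(2) + (1 + I) + (0) + (1 - I)] = 4/4 = 1
  <chi_rho, chi_2> = (1/4)[1*(2)*conj(1) + 1*(-1 + I)*conj(-1) + 1*(0)*conj(1) + 1*(-1 - I)*conj(-1)]
      = (1/4)[(2) + (1 - I) + (0) + (1 + I)] = 4/4 = 1
  <chi_rho, chi_3> = (1/4)[1*(2)*conj(1) + 1*(-1 + I)*conj(-I) + 1*(0)*conj(-1) + 1*(-1 - I)*conj(I)]
      = (1/4)[(2) + (-1 - I) + (0) + (-1 + I)] = 0/4 = 0
(Exp terms are combined using exp(i*s)*conj(exp(i*t)) = exp(i*(s-t)), and sums of them are collapsed using the identity that for every m > 1 the m distinct m-th roots of unity sum to 0, e.g. 1 + exp(2*I*pi/3) + exp(-2*I*pi/3) = 0.)
Dimension check: dim(rho) = sum (mult * dim) = 0*1 + 1*1 + 1*1 + 0*1 = 2 = chi_rho(e) = 2.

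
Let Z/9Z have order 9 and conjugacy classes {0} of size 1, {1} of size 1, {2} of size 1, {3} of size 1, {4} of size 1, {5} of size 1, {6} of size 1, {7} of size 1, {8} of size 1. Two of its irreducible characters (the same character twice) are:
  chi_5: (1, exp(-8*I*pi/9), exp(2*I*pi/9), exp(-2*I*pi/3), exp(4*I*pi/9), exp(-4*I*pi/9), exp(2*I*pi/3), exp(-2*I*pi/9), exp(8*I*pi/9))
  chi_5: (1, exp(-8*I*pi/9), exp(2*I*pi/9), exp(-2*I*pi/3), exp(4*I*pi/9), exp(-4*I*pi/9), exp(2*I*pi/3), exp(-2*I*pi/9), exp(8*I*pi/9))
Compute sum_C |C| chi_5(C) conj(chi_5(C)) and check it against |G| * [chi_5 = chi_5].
Sum = 9 = |G| = 9; so <chi_5, chi_5> = 1 (norm-1 confirms irreducibility).

Working: Compute term by term over conjugacy classes (|C| * chi_5(C) * conj(chi_5(C))):
  1*(1)*conj(1) + 1*(exp(-8*I*pi/9))*conj(exp(-8*I*pi/9)) + 1*(exp(2*I*pi/9))*conj(exp(2*I*pi/9)) + 1*(exp(-2*I*pi/3))*conj(exp(-2*I*pi/3)) + 1*(exp(4*I*pi/9))*conj(exp(4*I*pi/9)) + 1*(exp(-4*I*pi/9))*conj(exp(-4*I*pi/9)) + 1*(exp(2*I*pi/3))*conj(exp(2*I*pi/3)) + 1*(exp(-2*I*pi/9))*conj(exp(-2*I*pi/9)) + 1*(exp(8*I*pi/9))*conj(exp(8*I*pi/9))
  = (1) + (1) + (1) + (1) + (1) + (1) + (1) + (1) + (1)
  = 9.
(Exp terms are combined using exp(i*s)*conj(exp(i*t)) = exp(i*(s-t)), and sums of them are collapsed using the identity that for every m > 1 the m distinct m-th roots of unity sum to 0, e.g. 1 + exp(2*I*pi/3) + exp(-2*I*pi/3) = 0.)
Dividing by |G| = 9 gives 9/9 = 1, matching the row-orthogonality relation <chi_5, chi_5> = [chi_5 = chi_5].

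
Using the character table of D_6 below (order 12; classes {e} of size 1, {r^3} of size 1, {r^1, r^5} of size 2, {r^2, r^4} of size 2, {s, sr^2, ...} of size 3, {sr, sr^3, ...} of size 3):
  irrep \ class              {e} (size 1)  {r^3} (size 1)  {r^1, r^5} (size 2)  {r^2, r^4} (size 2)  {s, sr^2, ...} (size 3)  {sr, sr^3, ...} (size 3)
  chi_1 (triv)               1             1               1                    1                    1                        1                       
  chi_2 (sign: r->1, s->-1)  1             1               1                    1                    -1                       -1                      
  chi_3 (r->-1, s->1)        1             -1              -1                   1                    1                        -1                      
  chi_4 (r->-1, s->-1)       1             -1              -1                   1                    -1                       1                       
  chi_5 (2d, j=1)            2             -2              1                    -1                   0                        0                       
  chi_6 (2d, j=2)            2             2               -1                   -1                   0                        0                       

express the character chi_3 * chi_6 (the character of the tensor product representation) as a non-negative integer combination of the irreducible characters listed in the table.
chi_3 tensor chi_6 = chi_5 (all other irreducibles have multiplicity 0).

Explanation: The character of a tensor product is the pointwise product (chi_3 * chi_6)(C) = chi_3(C) * chi_6(C):
  {e}: (1)*(2), {r^3}: (-1)*(2), {r^1, r^5}: (-1)*(-1), {r^2, r^4}: (1)*(-1), {s, sr^2, ...}: (1)*(0), {sr, sr^3, ...}: (-1)*(0)
so (chi_3 * chi_6) takes values
  {e} -> 2, {r^3} -> -2, {r^1, r^5} -> 1, {r^2, r^4} -> -1, {s, sr^2, ...} -> 0, {sr, sr^3, ...} -> 0.
Now take the inner product of this character with each irreducible chi from the table, <chi_3*chi_6, chi> = (1/12) sum_C |C| (chi_3*chi_6)(C) conj(chi(C)):
  <chi_3*chi_6, chi_1> = (1/12)[1*(2)*conj(1) + 1*(-2)*conj(1) + 2*(1)*conj(1) + 2*(-1)*conj(1) + 3*(0)*conj(1) + 3*(0)*conj(1)]
      = (1/12)[(2) + (-2) + (2) + (-2) + (0) + (0)] = 0/12 = 0
  <chi_3*chi_6, chi_2> = (1/12)[1*(2)*conj(1) + 1*(-2)*conj(1) + 2*(1)*conj(1) + 2*(-1)*conj(1) + 3*(0)*conj(-1) + 3*(0)*conj(-1)]
      = (1/12)[(2) + (-2) + (2) + (-2) + (0) + (0)] = 0/12 = 0
  <chi_3*chi_6, chi_3> = (1/12)[1*(2)*conj(1) + 1*(-2)*conj(-1) + 2*(1)*conj(-1) + 2*(-1)*conj(1) + 3*(0)*conj(1) + 3*(0)*conj(-1)]
      = (1/12)[(2) + (2) + (-2) + (-2) + (0) + (0)] = 0/12 = 0
  <chi_3*chi_6, chi_4> = (1/12)[1*(2)*conj(1) + 1*(-2)*conj(-1) + 2*(1)*conj(-1) + 2*(-1)*conj(1) + 3*(0)*conj(-1) + 3*(0)*conj(1)]
      = (1/12)[(2) + (2) + (-2) + (-2) + (0) + (0)] = 0/12 = 0
  <chi_3*chi_6, chi_5> = (1/12)[1*(2)*conj(2) + 1*(-2)*conj(-2) + 2*(1)*conj(1) + 2*(-1)*conj(-1) + 3*(0)*conj(0) + 3*(0)*conj(0)]
      = (1/12)[(4) + (4) + (2) + (2) + (0) + (0)] = 12/12 = 1
  <chi_3*chi_6, chi_6> = (1/12)[1*(2)*conj(2) + 1*(-2)*conj(2) + 2*(1)*conj(-1) + 2*(-1)*conj(-1) + 3*(0)*conj(0) + 3*(0)*conj(0)]
      = (1/12)[(4) + (-4) + (-2) + (2) + (0) + (0)] = 0/12 = 0
Hence the multiplicities are chi_5: 1. Dimension check: dim(chi_3)*dim(chi_6) = 1*2 = 2 and sum (mult * dim) = 1*2 = 2.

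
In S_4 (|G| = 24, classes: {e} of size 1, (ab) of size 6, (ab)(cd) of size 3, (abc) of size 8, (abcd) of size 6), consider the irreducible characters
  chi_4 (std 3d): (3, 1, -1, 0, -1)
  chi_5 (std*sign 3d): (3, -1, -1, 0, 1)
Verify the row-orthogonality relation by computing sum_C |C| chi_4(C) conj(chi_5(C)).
Sum = 0; so <chi_4, chi_5> = 0 (distinct irreducibles are orthogonal).

Why: Compute term by term over conjugacy classes (|C| * chi_4(C) * conj(chi_5(C))):
  1*(3)*conj(3) + 6*(1)*conj(-1) + 3*(-1)*conj(-1) + 8*(0)*conj(0) + 6*(-1)*conj(1)
  = (9) + (-6) + (3) + (0) + (-6)
  = 0.
Dividing by |G| = 24 gives 0/24 = 0, matching the row-orthogonality relation <chi_4, chi_5> = [chi_4 = chi_5].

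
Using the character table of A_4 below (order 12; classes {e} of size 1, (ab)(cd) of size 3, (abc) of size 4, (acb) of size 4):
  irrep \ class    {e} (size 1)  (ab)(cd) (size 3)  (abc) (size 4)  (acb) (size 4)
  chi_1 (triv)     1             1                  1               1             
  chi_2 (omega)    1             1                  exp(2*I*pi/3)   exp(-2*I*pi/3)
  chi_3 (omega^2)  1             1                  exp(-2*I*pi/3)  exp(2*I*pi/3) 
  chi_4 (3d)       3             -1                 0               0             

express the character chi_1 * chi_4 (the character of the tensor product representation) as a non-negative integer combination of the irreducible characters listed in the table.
chi_1 tensor chi_4 = chi_4 (all other irreducibles have multiplicity 0).

Details: The character of a tensor product is the pointwise product (chi_1 * chi_4)(C) = chi_1(C) * chi_4(C):
  {e}: (1)*(3), (ab)(cd): (1)*(-1), (abc): (1)*(0), (acb): (1)*(0)
so (chi_1 * chi_4) takes values
  {e} -> 3, (ab)(cd) -> -1, (abc) -> 0, (acb) -> 0.
Now take the inner product of this character with each irreducible chi from the table, <chi_1*chi_4, chi> = (1/12) sum_C |C| (chi_1*chi_4)(C) conj(chi(C)):
  <chi_1*chi_4, chi_1> = (1/12)[1*(3)*conj(1) + 3*(-1)*conj(1) + 4*(0)*conj(1) + 4*(0)*conj(1)]
      = (1/12)[(3) + (-3) + (0) + (0)] = 0/12 = 0
  <chi_1*chi_4, chi_2> = (1/12)[1*(3)*conj(1) + 3*(-1)*conj(1) + 4*(0)*conj(exp(2*I*pi/3)) + 4*(0)*conj(exp(-2*I*pi/3))]
      = (1/12)[(3) + (-3) + (0) + (0)] = 0/12 = 0
  <chi_1*chi_4, chi_3> = (1/12)[1*(3)*conj(1) + 3*(-1)*conj(1) + 4*(0)*conj(exp(-2*I*pi/3)) + 4*(0)*conj(exp(2*I*pi/3))]
      = (1/12)[(3) + (-3) + (0) + (0)] = 0/12 = 0
  <chi_1*chi_4, chi_4> = (1/12)[1*(3)*conj(3) + 3*(-1)*conj(-1) + 4*(0)*conj(0) + 4*(0)*conj(0)]
      = (1/12)[(9) + (3) + (0) + (0)] = 12/12 = 1
(Exp terms are combined using exp(i*s)*conj(exp(i*t)) = exp(i*(s-t)), and sums of them are collapsed using the identity that for every m > 1 the m distinct m-th roots of unity sum to 0, e.g. 1 + exp(2*I*pi/3) + exp(-2*I*pi/3) = 0.)
Hence the multiplicities are chi_4: 1. Dimension check: dim(chi_1)*dim(chi_4) = 1*3 = 3 and sum (mult * dim) = 1*3 = 3.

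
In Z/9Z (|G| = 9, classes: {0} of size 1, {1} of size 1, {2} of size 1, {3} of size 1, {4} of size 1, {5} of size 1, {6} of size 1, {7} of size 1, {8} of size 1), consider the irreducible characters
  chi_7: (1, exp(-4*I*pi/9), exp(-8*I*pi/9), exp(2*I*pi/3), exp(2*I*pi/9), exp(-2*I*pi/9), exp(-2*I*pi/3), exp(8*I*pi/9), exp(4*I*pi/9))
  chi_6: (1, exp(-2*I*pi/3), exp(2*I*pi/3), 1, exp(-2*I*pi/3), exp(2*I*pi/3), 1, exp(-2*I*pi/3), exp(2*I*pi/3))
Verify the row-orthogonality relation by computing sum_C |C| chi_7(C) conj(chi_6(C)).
Sum = 0; so <chi_7, chi_6> = 0 (distinct irreducibles are orthogonal).

Derivation: Compute term by term over conjugacy classes (|C| * chi_7(C) * conj(chi_6(C))):
  1*(1)*conj(1) + 1*(exp(-4*I*pi/9))*conj(exp(-2*I*pi/3)) + 1*(exp(-8*I*pi/9))*conj(exp(2*I*pi/3)) + 1*(exp(2*I*pi/3))*conj(1) + 1*(exp(2*I*pi/9))*conj(exp(-2*I*pi/3)) + 1*(exp(-2*I*pi/9))*conj(exp(2*I*pi/3)) + 1*(exp(-2*I*pi/3))*conj(1) + 1*(exp(8*I*pi/9))*conj(exp(-2*I*pi/3)) + 1*(exp(4*I*pi/9))*conj(exp(2*I*pi/3))
  = (1) + (exp(2*I*pi/9)) + (exp(4*I*pi/9)) + (exp(2*I*pi/3)) + (exp(8*I*pi/9)) + (exp(-8*I*pi/9)) + (exp(-2*I*pi/3)) + (exp(-4*I*pi/9)) + (exp(-2*I*pi/9))
  = 0.
(Exp terms are combined using exp(i*s)*conj(exp(i*t)) = exp(i*(s-t)), and sums of them are collapsed using the identity that for every m > 1 the m distinct m-th roots of unity sum to 0, e.g. 1 + exp(2*I*pi/3) + exp(-2*I*pi/3) = 0.)
Dividing by |G| = 9 gives 0/9 = 0, matching the row-orthogonality relation <chi_7, chi_6> = [chi_7 = chi_6].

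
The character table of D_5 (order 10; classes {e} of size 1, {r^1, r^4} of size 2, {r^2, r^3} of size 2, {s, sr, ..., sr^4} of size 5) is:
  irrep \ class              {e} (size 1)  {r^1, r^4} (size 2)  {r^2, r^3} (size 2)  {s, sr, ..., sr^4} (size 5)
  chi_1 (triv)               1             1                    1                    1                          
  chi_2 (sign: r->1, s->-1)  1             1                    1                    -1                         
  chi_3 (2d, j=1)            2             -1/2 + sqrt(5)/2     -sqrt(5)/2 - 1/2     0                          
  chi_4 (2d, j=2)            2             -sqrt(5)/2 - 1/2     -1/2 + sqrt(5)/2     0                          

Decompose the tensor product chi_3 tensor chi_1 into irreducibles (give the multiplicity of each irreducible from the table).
chi_3 tensor chi_1 = chi_3 (all other irreducibles have multiplicity 0).

Reasoning: The character of a tensor product is the pointwise product (chi_3 * chi_1)(C) = chi_3(C) * chi_1(C):
  {e}: (2)*(1), {r^1, r^4}: (-1/2 + sqrt(5)/2)*(1), {r^2, r^3}: (-sqrt(5)/2 - 1/2)*(1), {s, sr, ..., sr^4}: (0)*(1)
so (chi_3 * chi_1) takes values
  {e} -> 2, {r^1, r^4} -> -1/2 + sqrt(5)/2, {r^2, r^3} -> -sqrt(5)/2 - 1/2, {s, sr, ..., sr^4} -> 0.
Now take the inner product of this character with each irreducible chi from the table, <chi_3*chi_1, chi> = (1/10) sum_C |C| (chi_3*chi_1)(C) conj(chi(C)):
  <chi_3*chi_1, chi_1> = (1/10)[1*(2)*conj(1) + 2*(-1/2 + sqrt(5)/2)*conj(1) + 2*(-sqrt(5)/2 - 1/2)*conj(1) + 5*(0)*conj(1)]
      = (1/10)[(2) + (-1 + sqrt(5)) + (-sqrt(5) - 1) + (0)] = 0/10 = 0
  <chi_3*chi_1, chi_2> = (1/10)[1*(2)*conj(1) + 2*(-1/2 + sqrt(5)/2)*conj(1) + 2*(-sqrt(5)/2 - 1/2)*conj(1) + 5*(0)*conj(-1)]
      = (1/10)[(2) + (-1 + sqrt(5)) + (-sqrt(5) - 1) + (0)] = 0/10 = 0
  <chi_3*chi_1, chi_3> = (1/10)[1*(2)*conj(2) + 2*(-1/2 + sqrt(5)/2)*conj(-1/2 + sqrt(5)/2) + 2*(-sqrt(5)/2 - 1/2)*conj(-sqrt(5)/2 - 1/2) + 5*(0)*conj(0)]
      = (1/10)[(4) + (3 - sqrt(5)) + (sqrt(5) + 3) + (0)] = 10/10 = 1
  <chi_3*chi_1, chi_4> = (1/10)[1*(2)*conj(2) + 2*(-1/2 + sqrt(5)/2)*conj(-sqrt(5)/2 - 1/2) + 2*(-sqrt(5)/2 - 1/2)*conj(-1/2 + sqrt(5)/2) + 5*(0)*conj(0)]
      = (1/10)[(4) + (-2) + (-2) + (0)] = 0/10 = 0
Hence the multiplicities are chi_3: 1. Dimension check: dim(chi_3)*dim(chi_1) = 2*1 = 2 and sum (mult * dim) = 1*2 = 2.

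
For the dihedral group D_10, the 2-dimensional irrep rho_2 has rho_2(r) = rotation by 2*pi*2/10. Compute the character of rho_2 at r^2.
chi_{rho_2}(r^2) = 2*cos(2*pi*2*2/10) = -sqrt(5)/2 - 1/2

Why: rho_2(r^2) is rotation by angle 2*pi*2*2/10, whose trace is 2*cos(2*pi*2*2/10) = -sqrt(5)/2 - 1/2.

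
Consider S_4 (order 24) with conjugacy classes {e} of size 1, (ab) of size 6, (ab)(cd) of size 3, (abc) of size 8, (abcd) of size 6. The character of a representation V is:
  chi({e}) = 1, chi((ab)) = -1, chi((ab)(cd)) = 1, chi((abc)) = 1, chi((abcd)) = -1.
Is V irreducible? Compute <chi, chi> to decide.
Irreducible: <chi, chi> = 1.

Explanation: <chi, chi> = (1/|G|) sum_C |C| * |chi(C)|^2 = (1/24)[1*|1|^2 + 6*|-1|^2 + 3*|1|^2 + 8*|1|^2 + 6*|-1|^2]
  = (1/24)[(1) + (6) + (3) + (8) + (6)] = 24/24 = 1.
A character is irreducible iff <chi, chi> = 1, so this representation is irreducible.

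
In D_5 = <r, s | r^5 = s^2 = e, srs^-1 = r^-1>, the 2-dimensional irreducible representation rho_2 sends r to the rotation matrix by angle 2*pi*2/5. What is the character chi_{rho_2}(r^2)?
chi_{rho_2}(r^2) = 2*cos(2*pi*2*2/5) = -1/2 + sqrt(5)/2

Solution. rho_2(r^2) is rotation by angle 2*pi*2*2/5, whose trace is 2*cos(2*pi*2*2/5) = -1/2 + sqrt(5)/2.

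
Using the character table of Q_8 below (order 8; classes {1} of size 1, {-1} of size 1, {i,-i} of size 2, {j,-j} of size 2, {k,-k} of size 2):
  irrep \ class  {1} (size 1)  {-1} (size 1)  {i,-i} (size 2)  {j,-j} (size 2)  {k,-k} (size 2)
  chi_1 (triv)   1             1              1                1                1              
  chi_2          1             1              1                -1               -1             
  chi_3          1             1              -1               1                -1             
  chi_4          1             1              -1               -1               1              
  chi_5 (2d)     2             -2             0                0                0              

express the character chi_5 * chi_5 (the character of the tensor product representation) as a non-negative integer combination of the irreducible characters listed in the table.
chi_5 tensor chi_5 = chi_1 + chi_2 + chi_3 + chi_4 (all other irreducibles have multiplicity 0).

The character of a tensor product is the pointwise product (chi_5 * chi_5)(C) = chi_5(C) * chi_5(C):
  {1}: (2)*(2), {-1}: (-2)*(-2), {i,-i}: (0)*(0), {j,-j}: (0)*(0), {k,-k}: (0)*(0)
so (chi_5 * chi_5) takes values
  {1} -> 4, {-1} -> 4, {i,-i} -> 0, {j,-j} -> 0, {k,-k} -> 0.
Now take the inner product of this character with each irreducible chi from the table, <chi_5*chi_5, chi> = (1/8) sum_C |C| (chi_5*chi_5)(C) conj(chi(C)):
  <chi_5*chi_5, chi_1> = (1/8)[1*(4)*conj(1) + 1*(4)*conj(1) + 2*(0)*conj(1) + 2*(0)*conj(1) + 2*(0)*conj(1)]
      = (1/8)[(4) + (4) + (0) + (0) + (0)] = 8/8 = 1
  <chi_5*chi_5, chi_2> = (1/8)[1*(4)*conj(1) + 1*(4)*conj(1) + 2*(0)*conj(1) + 2*(0)*conj(-1) + 2*(0)*conj(-1)]
      = (1/8)[(4) + (4) + (0) + (0) + (0)] = 8/8 = 1
  <chi_5*chi_5, chi_3> = (1/8)[1*(4)*conj(1) + 1*(4)*conj(1) + 2*(0)*conj(-1) + 2*(0)*conj(1) + 2*(0)*conj(-1)]
      = (1/8)[(4) + (4) + (0) + (0) + (0)] = 8/8 = 1
  <chi_5*chi_5, chi_4> = (1/8)[1*(4)*conj(1) + 1*(4)*conj(1) + 2*(0)*conj(-1) + 2*(0)*conj(-1) + 2*(0)*conj(1)]
      = (1/8)[(4) + (4) + (0) + (0) + (0)] = 8/8 = 1
  <chi_5*chi_5, chi_5> = (1/8)[1*(4)*conj(2) + 1*(4)*conj(-2) + 2*(0)*conj(0) + 2*(0)*conj(0) + 2*(0)*conj(0)]
      = (1/8)[(8) + (-8) + (0) + (0) + (0)] = 0/8 = 0
Hence the multiplicities are chi_1: 1, chi_2: 1, chi_3: 1, chi_4: 1. Dimension check: dim(chi_5)*dim(chi_5) = 2*2 = 4 and sum (mult * dim) = 1*1 + 1*1 + 1*1 + 1*1 = 4.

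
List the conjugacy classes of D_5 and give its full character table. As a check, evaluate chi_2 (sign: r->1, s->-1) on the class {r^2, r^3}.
Conjugacy classes: {e} of size 1, {r^1, r^4} of size 2, {r^2, r^3} of size 2, {s, sr, ..., sr^4} of size 5.
Character table:
  irrep \ class              {e} (size 1)  {r^1, r^4} (size 2)  {r^2, r^3} (size 2)  {s, sr, ..., sr^4} (size 5)
  chi_1 (triv)               1             1                    1                    1                          
  chi_2 (sign: r->1, s->-1)  1             1                    1                    -1                         
  chi_3 (2d, j=1)            2             -1/2 + sqrt(5)/2     -sqrt(5)/2 - 1/2     0                          
  chi_4 (2d, j=2)            2             -sqrt(5)/2 - 1/2     -1/2 + sqrt(5)/2     0                          

Spot check: chi_2 (sign: r->1, s->-1) on {r^2, r^3} = 1.

Working: D_5 has order 2*5 = 10 with 4 conjugacy classes, hence 4 irreducibles. Sum of squared dims 1 + 1 + 4 + 4 = 10 = |G|. Linear characters come from the abelianisation; the 2-dimensional irreps have character r^k -> 2*cos(2*pi*j*k/5), reflections -> 0.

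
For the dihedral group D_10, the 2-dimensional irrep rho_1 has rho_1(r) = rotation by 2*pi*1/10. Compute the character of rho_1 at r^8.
chi_{rho_1}(r^8) = 2*cos(2*pi*1*8/10) = -1/2 + sqrt(5)/2

Working: rho_1(r^8) is rotation by angle 2*pi*1*8/10, whose trace is 2*cos(2*pi*1*8/10) = -1/2 + sqrt(5)/2.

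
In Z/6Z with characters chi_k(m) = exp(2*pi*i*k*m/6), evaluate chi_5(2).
chi_5(2) = zeta_6^10 = exp(-2*I*pi/3)

Proof sketch: chi_5(2) = zeta_6^(5*2) = zeta_6^10. Since zeta_6^6 = 1, this equals zeta_6^4 = exp(2*pi*i*4/6) = exp(-2*I*pi/3).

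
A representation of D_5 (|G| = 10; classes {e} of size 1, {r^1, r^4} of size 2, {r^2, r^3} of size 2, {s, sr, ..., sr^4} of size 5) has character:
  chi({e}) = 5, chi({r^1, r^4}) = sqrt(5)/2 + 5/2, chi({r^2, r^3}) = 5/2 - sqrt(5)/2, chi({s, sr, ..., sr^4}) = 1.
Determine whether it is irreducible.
Not irreducible (reducible): <chi, chi> = 6 > 1.

Why: <chi, chi> = (1/|G|) sum_C |C| * |chi(C)|^2 = (1/10)[1*|5|^2 + 2*|sqrt(5)/2 + 5/2|^2 + 2*|5/2 - sqrt(5)/2|^2 + 5*|1|^2]
  = (1/10)[(25) + (5*sqrt(5) + 15) + (15 - 5*sqrt(5)) + (5)] = 60/10 = 6.
A character is irreducible iff <chi, chi> = 1, so this representation is reducible.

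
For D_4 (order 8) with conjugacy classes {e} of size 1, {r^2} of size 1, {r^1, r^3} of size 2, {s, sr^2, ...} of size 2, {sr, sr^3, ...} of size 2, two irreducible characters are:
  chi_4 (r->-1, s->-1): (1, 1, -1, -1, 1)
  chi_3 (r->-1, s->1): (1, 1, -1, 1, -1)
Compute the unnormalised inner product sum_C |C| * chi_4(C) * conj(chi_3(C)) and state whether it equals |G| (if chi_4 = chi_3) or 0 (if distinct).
Sum = 0; so <chi_4, chi_3> = 0 (distinct irreducibles are orthogonal).

Proof sketch: Compute term by term over conjugacy classes (|C| * chi_4(C) * conj(chi_3(C))):
  1*(1)*conj(1) + 1*(1)*conj(1) + 2*(-1)*conj(-1) + 2*(-1)*conj(1) + 2*(1)*conj(-1)
  = (1) + (1) + (2) + (-2) + (-2)
  = 0.
Dividing by |G| = 8 gives 0/8 = 0, matching the row-orthogonality relation <chi_4, chi_3> = [chi_4 = chi_3].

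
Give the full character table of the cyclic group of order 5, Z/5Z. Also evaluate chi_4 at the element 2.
Character table of Z/5Z (irreps indexed chi_0,...,chi_4 with chi_k(m) = zeta_5^(k*m), zeta_5 = exp(2*pi*i/5)):
  irrep \ class  {0} (size 1)  {1} (size 1)    {2} (size 1)    {3} (size 1)    {4} (size 1)  
  chi_0          1             1               1               1               1             
  chi_1          1             exp(2*I*pi/5)   exp(4*I*pi/5)   exp(-4*I*pi/5)  exp(-2*I*pi/5)
  chi_2          1             exp(4*I*pi/5)   exp(-2*I*pi/5)  exp(2*I*pi/5)   exp(-4*I*pi/5)
  chi_3          1             exp(-4*I*pi/5)  exp(2*I*pi/5)   exp(-2*I*pi/5)  exp(4*I*pi/5) 
  chi_4          1             exp(-2*I*pi/5)  exp(-4*I*pi/5)  exp(4*I*pi/5)   exp(2*I*pi/5) 

Spot check: chi_4(2) = zeta_5^(4*2) = zeta_5^8 = exp(-4*I*pi/5).

Why: Z/5Z is abelian, so all 5 irreducible complex representations are 1-dimensional. They are given by chi_k(m) = zeta_5^(k*m) for k = 0,...,4. Row orthogonality: sum_m chi_k(m) conj(chi_l(m)) = 5 * [k = l].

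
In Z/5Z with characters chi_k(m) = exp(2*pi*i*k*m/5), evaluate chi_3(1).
chi_3(1) = zeta_5^3 = exp(-4*I*pi/5)

Why: chi_3(1) = zeta_5^(3*1) = zeta_5^3. Since zeta_5^5 = 1, this equals zeta_5^3 = exp(2*pi*i*3/5) = exp(-4*I*pi/5).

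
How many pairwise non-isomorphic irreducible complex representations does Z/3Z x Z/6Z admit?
18

Reasoning: The number of irreducible complex representations of a finite group equals its number of conjugacy classes. Z/3Z x Z/6Z is abelian of order 18, so every element is its own conjugacy class: 18 classes, so Z/3Z x Z/6Z (order 18) has exactly 18 irreducible complex representations.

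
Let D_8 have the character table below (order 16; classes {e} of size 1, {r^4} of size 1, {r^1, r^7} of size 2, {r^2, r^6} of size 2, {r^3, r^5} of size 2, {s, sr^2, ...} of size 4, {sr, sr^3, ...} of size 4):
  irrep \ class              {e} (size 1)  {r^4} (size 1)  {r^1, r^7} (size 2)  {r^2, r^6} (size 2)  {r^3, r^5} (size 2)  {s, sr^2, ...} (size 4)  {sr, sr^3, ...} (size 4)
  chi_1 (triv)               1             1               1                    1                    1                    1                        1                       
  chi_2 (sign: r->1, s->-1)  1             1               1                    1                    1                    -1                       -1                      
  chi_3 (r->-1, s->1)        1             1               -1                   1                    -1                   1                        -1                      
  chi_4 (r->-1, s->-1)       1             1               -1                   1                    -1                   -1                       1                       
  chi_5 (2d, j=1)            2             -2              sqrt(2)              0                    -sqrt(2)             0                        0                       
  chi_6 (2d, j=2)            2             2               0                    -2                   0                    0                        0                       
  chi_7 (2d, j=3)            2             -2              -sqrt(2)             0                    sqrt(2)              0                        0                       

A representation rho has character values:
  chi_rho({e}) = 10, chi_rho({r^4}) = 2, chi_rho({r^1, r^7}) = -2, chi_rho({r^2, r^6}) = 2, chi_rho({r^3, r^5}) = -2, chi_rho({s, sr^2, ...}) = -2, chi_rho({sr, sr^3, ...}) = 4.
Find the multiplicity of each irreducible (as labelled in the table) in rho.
Multiplicities: chi_1: 1, chi_2: 0, chi_3: 0, chi_4: 3, chi_5: 1, chi_6: 1, chi_7: 1.

Solution. Use <chi_rho, chi> = (1/|G|) sum_C |C| * chi_rho(C) * conj(chi(C)) with |G| = 16 for each irreducible chi in the table:
  <chi_rho, chi_1> = (1/16)[1*(10)*conj(1) + 1*(2)*conj(1) + 2*(-2)*conj(1) + 2*(2)*conj(1) + 2*(-2)*conj(1) + 4*(-2)*conj(1) + 4*(4)*conj(1)]
      = (1/16)[(10) + (2) + (-4) + (4) + (-4) + (-8) + (16)] = 16/16 = 1
  <chi_rho, chi_2> = (1/16)[1*(10)*conj(1) + 1*(2)*conj(1) + 2*(-2)*conj(1) + 2*(2)*conj(1) + 2*(-2)*conj(1) + 4*(-2)*conj(-1) + 4*(4)*conj(-1)]
      = (1/16)[(10) + (2) + (-4) + (4) + (-4) + (8) + (-16)] = 0/16 = 0
  <chi_rho, chi_3> = (1/16)[1*(10)*conj(1) + 1*(2)*conj(1) + 2*(-2)*conj(-1) + 2*(2)*conj(1) + 2*(-2)*conj(-1) + 4*(-2)*conj(1) + 4*(4)*conj(-1)]
      = (1/16)[(10) + (2) + (4) + (4) + (4) + (-8) + (-16)] = 0/16 = 0
  <chi_rho, chi_4> = (1/16)[1*(10)*conj(1) + 1*(2)*conj(1) + 2*(-2)*conj(-1) + 2*(2)*conj(1) + 2*(-2)*conj(-1) + 4*(-2)*conj(-1) + 4*(4)*conj(1)]
      = (1/16)[(10) + (2) + (4) + (4) + (4) + (8) + (16)] = 48/16 = 3
  <chi_rho, chi_5> = (1/16)[1*(10)*conj(2) + 1*(2)*conj(-2) + 2*(-2)*conj(sqrt(2)) + 2*(2)*conj(0) + 2*(-2)*conj(-sqrt(2)) + 4*(-2)*conj(0) + 4*(4)*conj(0)]
      = (1/16)[(20) + (-4) + (-4*sqrt(2)) + (0) + (4*sqrt(2)) + (0) + (0)] = 16/16 = 1
  <chi_rho, chi_6> = (1/16)[1*(10)*conj(2) + 1*(2)*conj(2) + 2*(-2)*conj(0) + 2*(2)*conj(-2) + 2*(-2)*conj(0) + 4*(-2)*conj(0) + 4*(4)*conj(0)]
      = (1/16)[(20) + (4) + (0) + (-8) + (0) + (0) + (0)] = 16/16 = 1
  <chi_rho, chi_7> = (1/16)[1*(10)*conj(2) + 1*(2)*conj(-2) + 2*(-2)*conj(-sqrt(2)) + 2*(2)*conj(0) + 2*(-2)*conj(sqrt(2)) + 4*(-2)*conj(0) + 4*(4)*conj(0)]
      = (1/16)[(20) + (-4) + (4*sqrt(2)) + (0) + (-4*sqrt(2)) + (0) + (0)] = 16/16 = 1
Dimension check: dim(rho) = sum (mult * dim) = 1*1 + 0*1 + 0*1 + 3*1 + 1*2 + 1*2 + 1*2 = 10 = chi_rho(e) = 10.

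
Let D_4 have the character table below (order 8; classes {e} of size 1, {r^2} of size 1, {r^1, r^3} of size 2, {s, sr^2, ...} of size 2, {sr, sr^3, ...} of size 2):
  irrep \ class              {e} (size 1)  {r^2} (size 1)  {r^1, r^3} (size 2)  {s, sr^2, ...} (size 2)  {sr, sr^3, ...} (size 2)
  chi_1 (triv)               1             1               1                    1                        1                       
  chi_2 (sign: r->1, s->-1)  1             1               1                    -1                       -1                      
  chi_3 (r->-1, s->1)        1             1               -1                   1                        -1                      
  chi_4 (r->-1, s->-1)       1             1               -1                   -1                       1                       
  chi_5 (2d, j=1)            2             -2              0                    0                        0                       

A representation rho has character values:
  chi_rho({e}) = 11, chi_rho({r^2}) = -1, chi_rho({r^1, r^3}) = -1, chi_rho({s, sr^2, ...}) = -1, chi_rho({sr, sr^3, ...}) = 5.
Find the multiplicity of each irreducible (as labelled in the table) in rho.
Multiplicities: chi_1: 2, chi_2: 0, chi_3: 0, chi_4: 3, chi_5: 3.

Derivation: Use <chi_rho, chi> = (1/|G|) sum_C |C| * chi_rho(C) * conj(chi(C)) with |G| = 8 for each irreducible chi in the table:
  <chi_rho, chi_1> = (1/8)[1*(11)*conj(1) + 1*(-1)*conj(1) + 2*(-1)*conj(1) + 2*(-1)*conj(1) + 2*(5)*conj(1)]
      = (1/8)[(11) + (-1) + (-2) + (-2) + (10)] = 16/8 = 2
  <chi_rho, chi_2> = (1/8)[1*(11)*conj(1) + 1*(-1)*conj(1) + 2*(-1)*conj(1) + 2*(-1)*conj(-1) + 2*(5)*conj(-1)]
      = (1/8)[(11) + (-1) + (-2) + (2) + (-10)] = 0/8 = 0
  <chi_rho, chi_3> = (1/8)[1*(11)*conj(1) + 1*(-1)*conj(1) + 2*(-1)*conj(-1) + 2*(-1)*conj(1) + 2*(5)*conj(-1)]
      = (1/8)[(11) + (-1) + (2) + (-2) + (-10)] = 0/8 = 0
  <chi_rho, chi_4> = (1/8)[1*(11)*conj(1) + 1*(-1)*conj(1) + 2*(-1)*conj(-1) + 2*(-1)*conj(-1) + 2*(5)*conj(1)]
      = (1/8)[(11) + (-1) + (2) + (2) + (10)] = 24/8 = 3
  <chi_rho, chi_5> = (1/8)[1*(11)*conj(2) + 1*(-1)*conj(-2) + 2*(-1)*conj(0) + 2*(-1)*conj(0) + 2*(5)*conj(0)]
      = (1/8)[(22) + (2) + (0) + (0) + (0)] = 24/8 = 3
Dimension check: dim(rho) = sum (mult * dim) = 2*1 + 0*1 + 0*1 + 3*1 + 3*2 = 11 = chi_rho(e) = 11.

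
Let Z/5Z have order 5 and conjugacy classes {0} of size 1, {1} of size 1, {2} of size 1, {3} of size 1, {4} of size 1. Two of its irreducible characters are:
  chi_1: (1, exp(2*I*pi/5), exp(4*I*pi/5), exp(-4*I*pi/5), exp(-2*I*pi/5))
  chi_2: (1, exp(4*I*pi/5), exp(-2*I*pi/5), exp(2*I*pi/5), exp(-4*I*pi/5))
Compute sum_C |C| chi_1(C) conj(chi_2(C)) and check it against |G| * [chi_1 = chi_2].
Sum = 0; so <chi_1, chi_2> = 0 (distinct irreducibles are orthogonal).

Why: Compute term by term over conjugacy classes (|C| * chi_1(C) * conj(chi_2(C))):
  1*(1)*conj(1) + 1*(exp(2*I*pi/5))*conj(exp(4*I*pi/5)) + 1*(exp(4*I*pi/5))*conj(exp(-2*I*pi/5)) + 1*(exp(-4*I*pi/5))*conj(exp(2*I*pi/5)) + 1*(exp(-2*I*pi/5))*conj(exp(-4*I*pi/5))
  = (1) + (exp(-2*I*pi/5)) + (exp(-4*I*pi/5)) + (exp(4*I*pi/5)) + (exp(2*I*pi/5))
  = 0.
(Exp terms are combined using exp(i*s)*conj(exp(i*t)) = exp(i*(s-t)), and sums of them are collapsed using the identity that for every m > 1 the m distinct m-th roots of unity sum to 0, e.g. 1 + exp(2*I*pi/3) + exp(-2*I*pi/3) = 0.)
Dividing by |G| = 5 gives 0/5 = 0, matching the row-orthogonality relation <chi_1, chi_2> = [chi_1 = chi_2].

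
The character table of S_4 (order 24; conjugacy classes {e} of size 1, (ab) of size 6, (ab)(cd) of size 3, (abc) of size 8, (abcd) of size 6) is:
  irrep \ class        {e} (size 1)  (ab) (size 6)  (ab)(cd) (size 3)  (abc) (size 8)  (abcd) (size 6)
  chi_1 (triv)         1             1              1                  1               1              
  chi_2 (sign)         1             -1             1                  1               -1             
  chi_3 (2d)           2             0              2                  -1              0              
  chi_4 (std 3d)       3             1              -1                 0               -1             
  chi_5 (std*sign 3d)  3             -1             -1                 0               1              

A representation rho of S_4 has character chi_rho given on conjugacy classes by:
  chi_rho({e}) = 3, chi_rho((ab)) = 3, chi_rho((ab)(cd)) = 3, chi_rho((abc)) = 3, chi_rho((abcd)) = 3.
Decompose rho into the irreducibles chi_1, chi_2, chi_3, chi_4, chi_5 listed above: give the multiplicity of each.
Multiplicities: chi_1: 3, chi_2: 0, chi_3: 0, chi_4: 0, chi_5: 0.

Use <chi_rho, chi> = (1/|G|) sum_C |C| * chi_rho(C) * conj(chi(C)) with |G| = 24 for each irreducible chi in the table:
  <chi_rho, chi_1> = (1/24)[1*(3)*conj(1) + 6*(3)*conj(1) + 3*(3)*conj(1) + 8*(3)*conj(1) + 6*(3)*conj(1)]
      = (1/24)[(3) + (18) + (9) + (24) + (18)] = 72/24 = 3
  <chi_rho, chi_2> = (1/24)[1*(3)*conj(1) + 6*(3)*conj(-1) + 3*(3)*conj(1) + 8*(3)*conj(1) + 6*(3)*conj(-1)]
      = (1/24)[(3) + (-18) + (9) + (24) + (-18)] = 0/24 = 0
  <chi_rho, chi_3> = (1/24)[1*(3)*conj(2) + 6*(3)*conj(0) + 3*(3)*conj(2) + 8*(3)*conj(-1) + 6*(3)*conj(0)]
      = (1/24)[(6) + (0) + (18) + (-24) + (0)] = 0/24 = 0
  <chi_rho, chi_4> = (1/24)[1*(3)*conj(3) + 6*(3)*conj(1) + 3*(3)*conj(-1) + 8*(3)*conj(0) + 6*(3)*conj(-1)]
      = (1/24)[(9) + (18) + (-9) + (0) + (-18)] = 0/24 = 0
  <chi_rho, chi_5> = (1/24)[1*(3)*conj(3) + 6*(3)*conj(-1) + 3*(3)*conj(-1) + 8*(3)*conj(0) + 6*(3)*conj(1)]
      = (1/24)[(9) + (-18) + (-9) + (0) + (18)] = 0/24 = 0
Dimension check: dim(rho) = sum (mult * dim) = 3*1 + 0*1 + 0*2 + 0*3 + 0*3 = 3 = chi_rho(e) = 3.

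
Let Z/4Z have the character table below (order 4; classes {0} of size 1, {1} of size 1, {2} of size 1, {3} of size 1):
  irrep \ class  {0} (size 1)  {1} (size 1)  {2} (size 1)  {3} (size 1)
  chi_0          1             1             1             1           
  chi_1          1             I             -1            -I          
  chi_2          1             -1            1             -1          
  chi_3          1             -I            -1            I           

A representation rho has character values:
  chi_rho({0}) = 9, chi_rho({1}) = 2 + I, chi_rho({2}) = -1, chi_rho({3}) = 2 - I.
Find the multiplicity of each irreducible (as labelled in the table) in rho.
Multiplicities: chi_0: 3, chi_1: 3, chi_2: 1, chi_3: 2.

Why: Use <chi_rho, chi> = (1/|G|) sum_C |C| * chi_rho(C) * conj(chi(C)) with |G| = 4 for each irreducible chi in the table:
  <chi_rho, chi_0> = (1/4)[1*(9)*conj(1) + 1*(2 + I)*conj(1) + 1*(-1)*conj(1) + 1*(2 - I)*conj(1)]
      = (1/4)[(9) + (2 + I) + (-1) + (2 - I)] = 12/4 = 3
  <chi_rho, chi_1> = (1/4)[1*(9)*conj(1) + 1*(2 + I)*conj(I) + 1*(-1)*conj(-1) + 1*(2 - I)*conj(-I)]
      = (1/4)[(9) + (1 - 2*I) + (1) + (1 + 2*I)] = 12/4 = 3
  <chi_rho, chi_2> = (1/4)[1*(9)*conj(1) + 1*(2 + I)*conj(-1) + 1*(-1)*conj(1) + 1*(2 - I)*conj(-1)]
      = (1/4)[(9) + (-2 - I) + (-1) + (-2 + I)] = 4/4 = 1
  <chi_rho, chi_3> = (1/4)[1*(9)*conj(1) + 1*(2 + I)*conj(-I) + 1*(-1)*conj(-1) + 1*(2 - I)*conj(I)]
      = (1/4)[(9) + (-1 + 2*I) + (1) + (-1 - 2*I)] = 8/4 = 2
(Exp terms are combined using exp(i*s)*conj(exp(i*t)) = exp(i*(s-t)), and sums of them are collapsed using the identity that for every m > 1 the m distinct m-th roots of unity sum to 0, e.g. 1 + exp(2*I*pi/3) + exp(-2*I*pi/3) = 0.)
Dimension check: dim(rho) = sum (mult * dim) = 3*1 + 3*1 + 1*1 + 2*1 = 9 = chi_rho(e) = 9.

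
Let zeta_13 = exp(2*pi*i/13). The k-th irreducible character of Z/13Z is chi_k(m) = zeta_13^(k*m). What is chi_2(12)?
chi_2(12) = zeta_13^24 = exp(-4*I*pi/13)

Justification: chi_2(12) = zeta_13^(2*12) = zeta_13^24. Since zeta_13^13 = 1, this equals zeta_13^11 = exp(2*pi*i*11/13) = exp(-4*I*pi/13).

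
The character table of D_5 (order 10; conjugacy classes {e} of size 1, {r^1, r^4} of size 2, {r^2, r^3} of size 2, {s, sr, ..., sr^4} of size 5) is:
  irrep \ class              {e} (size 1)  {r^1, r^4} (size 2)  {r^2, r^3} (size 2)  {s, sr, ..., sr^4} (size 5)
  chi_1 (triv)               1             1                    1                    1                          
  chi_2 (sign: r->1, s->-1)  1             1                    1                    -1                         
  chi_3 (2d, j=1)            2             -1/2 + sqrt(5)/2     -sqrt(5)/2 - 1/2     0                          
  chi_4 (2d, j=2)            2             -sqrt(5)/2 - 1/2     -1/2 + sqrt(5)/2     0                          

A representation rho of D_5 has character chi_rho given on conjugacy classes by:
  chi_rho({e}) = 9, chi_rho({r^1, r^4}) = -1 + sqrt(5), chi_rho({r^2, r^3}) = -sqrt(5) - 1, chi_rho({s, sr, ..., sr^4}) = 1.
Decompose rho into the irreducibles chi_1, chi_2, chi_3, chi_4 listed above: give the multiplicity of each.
Multiplicities: chi_1: 1, chi_2: 0, chi_3: 3, chi_4: 1.

Use <chi_rho, chi> = (1/|G|) sum_C |C| * chi_rho(C) * conj(chi(C)) with |G| = 10 for each irreducible chi in the table:
  <chi_rho, chi_1> = (1/10)[1*(9)*conj(1) + 2*(-1 + sqrt(5))*conj(1) + 2*(-sqrt(5) - 1)*conj(1) + 5*(1)*conj(1)]
      = (1/10)[(9) + (-2 + 2*sqrt(5)) + (-2*sqrt(5) - 2) + (5)] = 10/10 = 1
  <chi_rho, chi_2> = (1/10)[1*(9)*conj(1) + 2*(-1 + sqrt(5))*conj(1) + 2*(-sqrt(5) - 1)*conj(1) + 5*(1)*conj(-1)]
      = (1/10)[(9) + (-2 + 2*sqrt(5)) + (-2*sqrt(5) - 2) + (-5)] = 0/10 = 0
  <chi_rho, chi_3> = (1/10)[1*(9)*conj(2) + 2*(-1 + sqrt(5))*conj(-1/2 + sqrt(5)/2) + 2*(-sqrt(5) - 1)*conj(-sqrt(5)/2 - 1/2) + 5*(1)*conj(0)]
      = (1/10)[(18) + (6 - 2*sqrt(5)) + (2*sqrt(5) + 6) + (0)] = 30/10 = 3
  <chi_rho, chi_4> = (1/10)[1*(9)*conj(2) + 2*(-1 + sqrt(5))*conj(-sqrt(5)/2 - 1/2) + 2*(-sqrt(5) - 1)*conj(-1/2 + sqrt(5)/2) + 5*(1)*conj(0)]
      = (1/10)[(18) + (-4) + (-4) + (0)] = 10/10 = 1
Dimension check: dim(rho) = sum (mult * dim) = 1*1 + 0*1 + 3*2 + 1*2 = 9 = chi_rho(e) = 9.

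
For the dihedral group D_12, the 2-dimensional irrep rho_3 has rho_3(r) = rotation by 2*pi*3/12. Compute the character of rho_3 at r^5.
chi_{rho_3}(r^5) = 2*cos(2*pi*3*5/12) = 0

Justification: rho_3(r^5) is rotation by angle 2*pi*3*5/12, whose trace is 2*cos(2*pi*3*5/12) = 0.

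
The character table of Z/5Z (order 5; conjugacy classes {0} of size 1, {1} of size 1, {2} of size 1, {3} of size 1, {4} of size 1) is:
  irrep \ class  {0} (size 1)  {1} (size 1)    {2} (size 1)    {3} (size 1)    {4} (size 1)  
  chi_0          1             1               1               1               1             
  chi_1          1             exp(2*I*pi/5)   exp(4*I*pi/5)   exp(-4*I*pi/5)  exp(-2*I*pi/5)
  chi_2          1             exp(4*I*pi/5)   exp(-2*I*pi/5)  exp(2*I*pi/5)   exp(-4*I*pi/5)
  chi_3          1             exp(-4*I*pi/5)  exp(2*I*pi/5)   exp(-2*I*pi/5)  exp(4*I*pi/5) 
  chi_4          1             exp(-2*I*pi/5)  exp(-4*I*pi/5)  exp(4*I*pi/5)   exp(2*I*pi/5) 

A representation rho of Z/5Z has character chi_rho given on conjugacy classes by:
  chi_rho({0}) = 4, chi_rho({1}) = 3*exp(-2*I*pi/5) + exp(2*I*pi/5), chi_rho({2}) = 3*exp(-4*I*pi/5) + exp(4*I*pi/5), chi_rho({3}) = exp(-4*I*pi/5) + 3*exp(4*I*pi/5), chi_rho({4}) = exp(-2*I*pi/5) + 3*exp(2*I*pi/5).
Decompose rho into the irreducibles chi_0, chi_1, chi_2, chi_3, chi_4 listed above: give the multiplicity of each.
Multiplicities: chi_0: 0, chi_1: 1, chi_2: 0, chi_3: 0, chi_4: 3.

Why: Use <chi_rho, chi> = (1/|G|) sum_C |C| * chi_rho(C) * conj(chi(C)) with |G| = 5 for each irreducible chi in the table:
  <chi_rho, chi_0> = (1/5)[1*(4)*conj(1) + 1*(3*exp(-2*I*pi/5) + exp(2*I*pi/5))*conj(1) + 1*(3*exp(-4*I*pi/5) + exp(4*I*pi/5))*conj(1) + 1*(exp(-4*I*pi/5) + 3*exp(4*I*pi/5))*conj(1) + 1*(exp(-2*I*pi/5) + 3*exp(2*I*pi/5))*conj(1)]
      = (1/5)[(4) + (3*exp(-2*I*pi/5) + exp(2*I*pi/5)) + (3*exp(-4*I*pi/5) + exp(4*I*pi/5)) + (exp(-4*I*pi/5) + 3*exp(4*I*pi/5)) + (exp(-2*I*pi/5) + 3*exp(2*I*pi/5))] = 0/5 = 0
  <chi_rho, chi_1> = (1/5)[1*(4)*conj(1) + 1*(3*exp(-2*I*pi/5) + exp(2*I*pi/5))*conj(exp(2*I*pi/5)) + 1*(3*exp(-4*I*pi/5) + exp(4*I*pi/5))*conj(exp(4*I*pi/5)) + 1*(exp(-4*I*pi/5) + 3*exp(4*I*pi/5))*conj(exp(-4*I*pi/5)) + 1*(exp(-2*I*pi/5) + 3*exp(2*I*pi/5))*conj(exp(-2*I*pi/5))]
      = (1/5)[(4) + (1 + 3*exp(-4*I*pi/5)) + (1 + 3*exp(2*I*pi/5)) + (1 + 3*exp(-2*I*pi/5)) + (1 + 3*exp(4*I*pi/5))] = 5/5 = 1
  <chi_rho, chi_2> = (1/5)[1*(4)*conj(1) + 1*(3*exp(-2*I*pi/5) + exp(2*I*pi/5))*conj(exp(4*I*pi/5)) + 1*(3*exp(-4*I*pi/5) + exp(4*I*pi/5))*conj(exp(-2*I*pi/5)) + 1*(exp(-4*I*pi/5) + 3*exp(4*I*pi/5))*conj(exp(2*I*pi/5)) + 1*(exp(-2*I*pi/5) + 3*exp(2*I*pi/5))*conj(exp(-4*I*pi/5))]
      = (1/5)[(4) + (exp(-2*I*pi/5) + 3*exp(4*I*pi/5)) + (3*exp(-2*I*pi/5) + exp(-4*I*pi/5)) + (exp(4*I*pi/5) + 3*exp(2*I*pi/5)) + (3*exp(-4*I*pi/5) + exp(2*I*pi/5))] = 0/5 = 0
  <chi_rho, chi_3> = (1/5)[1*(4)*conj(1) + 1*(3*exp(-2*I*pi/5) + exp(2*I*pi/5))*conj(exp(-4*I*pi/5)) + 1*(3*exp(-4*I*pi/5) + exp(4*I*pi/5))*conj(exp(2*I*pi/5)) + 1*(exp(-4*I*pi/5) + 3*exp(4*I*pi/5))*conj(exp(-2*I*pi/5)) + 1*(exp(-2*I*pi/5) + 3*exp(2*I*pi/5))*conj(exp(4*I*pi/5))]
      = (1/5)[(4) + (exp(-4*I*pi/5) + 3*exp(2*I*pi/5)) + (exp(2*I*pi/5) + 3*exp(4*I*pi/5)) + (3*exp(-4*I*pi/5) + exp(-2*I*pi/5)) + (3*exp(-2*I*pi/5) + exp(4*I*pi/5))] = 0/5 = 0
  <chi_rho, chi_4> = (1/5)[1*(4)*conj(1) + 1*(3*exp(-2*I*pi/5) + exp(2*I*pi/5))*conj(exp(-2*I*pi/5)) + 1*(3*exp(-4*I*pi/5) + exp(4*I*pi/5))*conj(exp(-4*I*pi/5)) + 1*(exp(-4*I*pi/5) + 3*exp(4*I*pi/5))*conj(exp(4*I*pi/5)) + 1*(exp(-2*I*pi/5) + 3*exp(2*I*pi/5))*conj(exp(2*I*pi/5))]
      = (1/5)[(4) + (3 + exp(4*I*pi/5)) + (3 + exp(-2*I*pi/5)) + (3 + exp(2*I*pi/5)) + (3 + exp(-4*I*pi/5))] = 15/5 = 3
(Exp terms are combined using exp(i*s)*conj(exp(i*t)) = exp(i*(s-t)), and sums of them are collapsed using the identity that for every m > 1 the m distinct m-th roots of unity sum to 0, e.g. 1 + exp(2*I*pi/3) + exp(-2*I*pi/3) = 0.)
Dimension check: dim(rho) = sum (mult * dim) = 0*1 + 1*1 + 0*1 + 0*1 + 3*1 = 4 = chi_rho(e) = 4.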